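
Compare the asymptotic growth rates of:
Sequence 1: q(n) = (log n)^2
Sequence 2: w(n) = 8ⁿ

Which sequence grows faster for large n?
Comparing growth rates:
Growth-rate hierarchy: log n ≺ any polynomial ≺ any exponential cⁿ (c>1) ≺ n! ≺ nⁿ.
exponential base 8 dominates polylogarithmic (log n)^2 asymptotically.

w(n) grows faster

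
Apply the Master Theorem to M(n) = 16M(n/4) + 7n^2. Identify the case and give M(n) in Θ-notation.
Master Theorem template: M(n) = a·M(n/b) + f(n).
Here: a=16, b=4, f(n)=7n^2
Compute log_b(a) = log_4(16) = 2.
f(n) = 7n^2 = Θ(n^2). Case 2: M(n) = Θ(n^2 log n).

Case 2: M(n) = Θ(n^2 log n)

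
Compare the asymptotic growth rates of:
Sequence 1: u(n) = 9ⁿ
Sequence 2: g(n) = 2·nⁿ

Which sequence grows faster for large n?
Comparing growth rates:
Growth-rate hierarchy: log n ≺ any polynomial ≺ any exponential cⁿ (c>1) ≺ n! ≺ nⁿ.
super-exponential nⁿ dominates exponential base 9 asymptotically.

g(n) grows faster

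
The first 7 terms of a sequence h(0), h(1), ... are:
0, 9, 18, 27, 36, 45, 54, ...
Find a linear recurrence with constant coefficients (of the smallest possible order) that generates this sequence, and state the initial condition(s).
Look for the lowest-order linear relation among consecutive terms.
Observation: consecutive differences are constant (= 9).
Check at n=2: 1·9 + 9 = 18. ✓

h(n) = h(n-1) + 9, h(0) = 0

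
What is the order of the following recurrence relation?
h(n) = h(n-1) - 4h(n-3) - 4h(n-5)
The order is the largest lag k for which h(n-k) appears. Here the deepest term is h(n-5), so the order is 5.

Order 5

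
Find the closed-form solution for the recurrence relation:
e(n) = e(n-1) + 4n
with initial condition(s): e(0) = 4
Recurrence: e(n) = e(n-1) + 4n, initial: e(0) = 4.
Telescoping: e(n) = e(0) + 4·Σᵢ₌₁ⁿ i = 4 + 4·n(n+1)/2.

e(n) = 4·n(n+1)/2 + 4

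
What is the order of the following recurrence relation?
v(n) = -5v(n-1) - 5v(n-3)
The order is the largest lag k for which v(n-k) appears. Here the deepest term is v(n-3), so the order is 3.

Order 3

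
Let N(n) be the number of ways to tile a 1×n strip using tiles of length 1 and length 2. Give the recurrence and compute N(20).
Condition on the last tile: it has length 1 (leaving a 1×(n-1) strip) or length 2 (leaving a 1×(n-2) strip), so N(n) = N(n-1) + N(n-2) (order-2 linear recurrence).
For 0 ≤ i < 2 only unit tiles fit, so N(i) = 1.
Iterating the recurrence: N(2) = 2, N(3) = 3, N(4) = 5, N(5) = 8, N(6) = 13, N(7) = 21, N(8) = 34, N(9) = 55, N(10) = 89, N(11) = 144, N(12) = 233, N(13) = 377, N(14) = 610, N(15) = 987, N(16) = 1597, N(17) = 2584, N(18) = 4181, N(19) = 6765, N(20) = 10946.

N(n) = N(n-1) + N(n-2), with N(i) = 1 for 0 ≤ i < 2; N(20) = 10946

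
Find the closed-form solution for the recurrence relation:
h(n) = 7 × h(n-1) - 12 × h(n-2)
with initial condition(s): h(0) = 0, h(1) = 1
Recurrence: h(n) = 7 × h(n-1) - 12 × h(n-2), initial: h(0) = 0, h(1) = 1.
Characteristic equation: r² - 7r + 12 = 0, which factors as (r - 4)(r - 3) = 0, so r = 4, 3. General solution h(n) = A·4ⁿ + B·3ⁿ. From h(0) = 0: A + B = 0. From h(1) = 1: 4A + 3B = 1. Solving gives A = 1, B = -1.

h(n) = 4ⁿ - 3ⁿ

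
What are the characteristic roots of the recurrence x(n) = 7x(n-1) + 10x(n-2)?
Substitute x(n) = rⁿ and divide through by rⁿ⁻²: r² - 7r - 10 = 0
Discriminant: 7² + 4·10 = 89, not a perfect square, so by the quadratic formula r = (7 ± √89)/2.
General solution: x(n) = A·r₁ⁿ + B·r₂ⁿ where r₁,r₂ = (7 ± √89)/2

Characteristic: r² - 7r - 10 = 0, Roots: r = (7 ± √89)/2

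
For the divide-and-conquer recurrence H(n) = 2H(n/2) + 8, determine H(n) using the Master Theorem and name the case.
Master Theorem template: H(n) = a·H(n/b) + f(n).
Here: a=2, b=2, f(n)=8
Compute log_b(a) = log_2(2) = 1.
f(n) = 8 = O(n^(1-ε)) with ε = 1. Case 1: H(n) = Θ(n^log_b(a)) = Θ(n).

Case 1: H(n) = Θ(n)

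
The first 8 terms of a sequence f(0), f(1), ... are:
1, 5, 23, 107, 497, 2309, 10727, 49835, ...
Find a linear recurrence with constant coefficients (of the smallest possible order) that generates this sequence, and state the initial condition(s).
Look for the lowest-order linear relation among consecutive terms.
Observation: f(n) - 4·f(n-1) - (3)·f(n-2) = 0 holds for the shown terms, and no order-1 relation f(n) = α·f(n-1) + β fits.
Check at n=3: 4·23 + (3)·5 = 107. ✓

f(n) = 4f(n-1) + 3f(n-2), f(0) = 1, f(1) = 5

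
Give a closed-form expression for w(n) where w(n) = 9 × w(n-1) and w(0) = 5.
Recurrence: w(n) = 9 × w(n-1), initial: w(0) = 5.
Each term is 9 times the previous, so this is geometric with ratio 9. After n steps: w(n) = w(0)·9ⁿ = 5·9ⁿ.

w(n) = 5·9ⁿ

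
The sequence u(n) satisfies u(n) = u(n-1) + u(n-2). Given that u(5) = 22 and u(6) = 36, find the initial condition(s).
Work backwards using u(k) = u(k+2) - u(k+1):
u(4) = u(6) - u(5) = 36 - 22 = 14
u(3) = u(5) - u(4) = 22 - 14 = 8
u(2) = u(4) - u(3) = 14 - 8 = 6
u(1) = u(3) - u(2) = 8 - 6 = 2
u(0) = u(2) - u(1) = 6 - 2 = 4

u(0) = 4, u(1) = 2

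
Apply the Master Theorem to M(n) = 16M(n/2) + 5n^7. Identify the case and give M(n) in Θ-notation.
Master Theorem template: M(n) = a·M(n/b) + f(n).
Here: a=16, b=2, f(n)=5n^7
Compute log_b(a) = log_2(16) = 4.
f(n) = 5n^7 = Ω(n^(4+ε)) with ε = 3, and the regularity condition holds (a·f(n/b) = (a/b^7)·f(n) with a/b^7 = 2^-3 < 1). Case 3: M(n) = Θ(f(n)) = Θ(n^7).

Case 3: M(n) = Θ(n^7)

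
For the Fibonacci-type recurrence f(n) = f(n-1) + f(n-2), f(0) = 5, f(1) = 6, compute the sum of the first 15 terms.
Computing the sequence terms: 5, 6, 11, 17, 28, 45, 73, 118, 191, 309, 500, 809, 1309, 2118, 3427
Adding these values together:

8966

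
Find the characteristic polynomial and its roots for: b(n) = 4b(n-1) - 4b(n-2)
Substitute b(n) = rⁿ and divide through by rⁿ⁻²: r² - 4r + 4 = 0
Factor: (r - 2)² = 0, so r = 2 (double root).
General solution: b(n) = (A + Bn)·2ⁿ

Characteristic: r² - 4r + 4 = 0, Roots: r = 2 (double root)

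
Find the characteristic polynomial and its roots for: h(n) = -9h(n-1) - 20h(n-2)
Substitute h(n) = rⁿ and divide through by rⁿ⁻²: r² + 9r + 20 = 0
Factor: (r + 4)(r + 5) = 0, so r = -4, -5.
General solution: h(n) = A·(-4)ⁿ + B·(-5)ⁿ

Characteristic: r² + 9r + 20 = 0, Roots: r = -4, -5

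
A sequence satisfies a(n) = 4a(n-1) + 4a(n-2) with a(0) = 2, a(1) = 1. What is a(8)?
Computing the sequence terms:
2, 1, 12, 52, 256, 1232, 5952, 28736, 138752

138752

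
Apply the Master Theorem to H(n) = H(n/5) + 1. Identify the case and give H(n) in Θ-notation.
Master Theorem template: H(n) = a·H(n/b) + f(n).
Here: a=1, b=5, f(n)=1
Compute log_b(a) = log_5(1) = 0.
f(n) = 1 = Θ(1). Case 2: H(n) = Θ(log n).

Case 2: H(n) = Θ(log n)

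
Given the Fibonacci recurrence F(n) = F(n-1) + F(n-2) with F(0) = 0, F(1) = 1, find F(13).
Computing the sequence terms:
0, 1, 1, 2, 3, 5, 8, 13, 21, 34, 55, 89, 144, 233

233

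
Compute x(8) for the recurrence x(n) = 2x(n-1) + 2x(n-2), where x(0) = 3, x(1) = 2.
Computing the sequence terms:
3, 2, 10, 24, 68, 184, 504, 1376, 3760

3760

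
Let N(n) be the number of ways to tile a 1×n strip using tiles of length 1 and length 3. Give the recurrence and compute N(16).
Condition on the last tile: it has length 1 (leaving a 1×(n-1) strip) or length 3 (leaving a 1×(n-3) strip), so N(n) = N(n-1) + N(n-3) (order-3 linear recurrence).
For 0 ≤ i < 3 only unit tiles fit, so N(i) = 1.
Iterating the recurrence: N(3) = 2, N(4) = 3, N(5) = 4, N(6) = 6, N(7) = 9, N(8) = 13, N(9) = 19, N(10) = 28, N(11) = 41, N(12) = 60, N(13) = 88, N(14) = 129, N(15) = 189, N(16) = 277.

N(n) = N(n-1) + N(n-3), with N(i) = 1 for 0 ≤ i < 3; N(16) = 277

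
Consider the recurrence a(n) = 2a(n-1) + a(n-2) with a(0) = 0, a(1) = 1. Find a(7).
Computing the sequence terms:
0, 1, 2, 5, 12, 29, 70, 169

169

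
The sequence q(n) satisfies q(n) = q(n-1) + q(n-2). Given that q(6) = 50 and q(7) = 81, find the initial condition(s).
Work backwards using q(k) = q(k+2) - q(k+1):
q(5) = q(7) - q(6) = 81 - 50 = 31
q(4) = q(6) - q(5) = 50 - 31 = 19
q(3) = q(5) - q(4) = 31 - 19 = 12
q(2) = q(4) - q(3) = 19 - 12 = 7
q(1) = q(3) - q(2) = 12 - 7 = 5
q(0) = q(2) - q(1) = 7 - 5 = 2

q(0) = 2, q(1) = 5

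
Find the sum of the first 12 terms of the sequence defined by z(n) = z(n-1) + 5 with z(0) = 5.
Computing the sequence terms: 5, 10, 15, 20, 25, 30, 35, 40, 45, 50, 55, 60
Adding these values together:

390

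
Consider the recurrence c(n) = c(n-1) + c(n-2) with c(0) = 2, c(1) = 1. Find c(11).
Computing the sequence terms:
2, 1, 3, 4, 7, 11, 18, 29, 47, 76, 123, 199

199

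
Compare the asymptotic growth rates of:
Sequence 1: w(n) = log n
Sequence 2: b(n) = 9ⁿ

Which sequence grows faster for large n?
Comparing growth rates:
Growth-rate hierarchy: log n ≺ any polynomial ≺ any exponential cⁿ (c>1) ≺ n! ≺ nⁿ.
exponential base 9 dominates logarithmic asymptotically.

b(n) grows faster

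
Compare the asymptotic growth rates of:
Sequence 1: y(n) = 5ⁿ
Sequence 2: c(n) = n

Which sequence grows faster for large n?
Comparing growth rates:
Growth-rate hierarchy: log n ≺ any polynomial ≺ any exponential cⁿ (c>1) ≺ n! ≺ nⁿ.
exponential base 5 dominates polynomial degree 1 asymptotically.

y(n) grows faster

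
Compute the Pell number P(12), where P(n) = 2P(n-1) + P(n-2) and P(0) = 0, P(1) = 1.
Computing the sequence terms:
0, 1, 2, 5, 12, 29, 70, 169, 408, 985, 2378, 5741, 13860

13860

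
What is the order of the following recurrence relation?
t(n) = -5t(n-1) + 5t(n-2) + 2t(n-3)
The order is the largest lag k for which t(n-k) appears. Here the deepest term is t(n-3), so the order is 3.

Order 3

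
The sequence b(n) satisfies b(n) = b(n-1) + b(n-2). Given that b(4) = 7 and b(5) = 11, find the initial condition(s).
Work backwards using b(k) = b(k+2) - b(k+1):
b(3) = b(5) - b(4) = 11 - 7 = 4
b(2) = b(4) - b(3) = 7 - 4 = 3
b(1) = b(3) - b(2) = 4 - 3 = 1
b(0) = b(2) - b(1) = 3 - 1 = 2

b(0) = 2, b(1) = 1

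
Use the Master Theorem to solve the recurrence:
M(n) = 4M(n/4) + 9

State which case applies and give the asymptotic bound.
Master Theorem template: M(n) = a·M(n/b) + f(n).
Here: a=4, b=4, f(n)=9
Compute log_b(a) = log_4(4) = 1.
f(n) = 9 = O(n^(1-ε)) with ε = 1. Case 1: M(n) = Θ(n^log_b(a)) = Θ(n).

Case 1: M(n) = Θ(n)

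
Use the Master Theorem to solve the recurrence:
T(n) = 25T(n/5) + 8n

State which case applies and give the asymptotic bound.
Master Theorem template: T(n) = a·T(n/b) + f(n).
Here: a=25, b=5, f(n)=8n
Compute log_b(a) = log_5(25) = 2.
f(n) = 8n = O(n^(2-ε)) with ε = 1. Case 1: T(n) = Θ(n^log_b(a)) = Θ(n^2).

Case 1: T(n) = Θ(n^2)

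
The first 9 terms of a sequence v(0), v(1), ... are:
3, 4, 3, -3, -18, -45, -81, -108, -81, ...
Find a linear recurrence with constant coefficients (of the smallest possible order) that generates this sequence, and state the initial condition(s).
Look for the lowest-order linear relation among consecutive terms.
Observation: v(n) - 3·v(n-1) - (-3)·v(n-2) = 0 holds for the shown terms, and no order-1 relation v(n) = α·v(n-1) + β fits.
Check at n=3: 3·3 + (-3)·4 = -3. ✓

v(n) = 3v(n-1) - 3v(n-2), v(0) = 3, v(1) = 4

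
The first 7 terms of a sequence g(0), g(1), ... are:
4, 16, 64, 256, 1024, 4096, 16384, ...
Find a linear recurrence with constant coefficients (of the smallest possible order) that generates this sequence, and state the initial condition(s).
Look for the lowest-order linear relation among consecutive terms.
Observation: each term is 4× the previous.
Check at n=2: 4·16 = 64. ✓

g(n) = 4 × g(n-1), g(0) = 4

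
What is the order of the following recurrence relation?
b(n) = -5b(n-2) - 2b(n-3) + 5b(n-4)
The order is the largest lag k for which b(n-k) appears. Here the deepest term is b(n-4), so the order is 4.

Order 4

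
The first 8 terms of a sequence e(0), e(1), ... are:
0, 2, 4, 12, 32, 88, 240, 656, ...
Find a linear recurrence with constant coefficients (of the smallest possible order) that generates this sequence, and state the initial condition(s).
Look for the lowest-order linear relation among consecutive terms.
Observation: e(n) - 2·e(n-1) - (2)·e(n-2) = 0 holds for the shown terms, and no order-1 relation e(n) = α·e(n-1) + β fits.
Check at n=3: 2·4 + (2)·2 = 12. ✓

e(n) = 2e(n-1) + 2e(n-2), e(0) = 0, e(1) = 2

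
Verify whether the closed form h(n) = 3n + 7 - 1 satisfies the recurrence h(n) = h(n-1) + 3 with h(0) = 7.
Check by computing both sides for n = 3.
From the recurrence with h(0) = 7:
  h(0) = 7, h(1) = 10, h(2) = 13, h(3) = 16
  so the recurrence gives h(3) = 16.
From the proposed closed form h(n) = 3n + 7 - 1:
  h(3) = 15.
The recurrence gives 16 but the closed form gives 15, so the closed form does not satisfy the recurrence.

No, the closed form is incorrect.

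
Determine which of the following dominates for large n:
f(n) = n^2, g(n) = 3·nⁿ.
Comparing growth rates:
Growth-rate hierarchy: log n ≺ any polynomial ≺ any exponential cⁿ (c>1) ≺ n! ≺ nⁿ.
super-exponential nⁿ dominates polynomial degree 2 asymptotically.

g(n) grows faster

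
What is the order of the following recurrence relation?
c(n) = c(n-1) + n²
The order is the largest lag k for which c(n-k) appears. Here the deepest term is c(n-1) (the n² term is non-homogeneous and does not affect the order), so the order is 1.

Order 1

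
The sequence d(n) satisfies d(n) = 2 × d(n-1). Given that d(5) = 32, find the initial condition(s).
In general d(n) = 2ⁿ · d(0). At n = 5: d(0) = d(5) / 2^5 = 32 / 32 = 1.

d(0) = 1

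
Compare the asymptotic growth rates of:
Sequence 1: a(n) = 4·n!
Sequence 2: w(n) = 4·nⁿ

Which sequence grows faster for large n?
Comparing growth rates:
Growth-rate hierarchy: log n ≺ any polynomial ≺ any exponential cⁿ (c>1) ≺ n! ≺ nⁿ.
super-exponential nⁿ dominates factorial asymptotically.

w(n) grows faster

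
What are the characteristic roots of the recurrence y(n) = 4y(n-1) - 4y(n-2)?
Substitute y(n) = rⁿ and divide through by rⁿ⁻²: r² - 4r + 4 = 0
Factor: (r - 2)² = 0, so r = 2 (double root).
General solution: y(n) = (A + Bn)·2ⁿ

Characteristic: r² - 4r + 4 = 0, Roots: r = 2 (double root)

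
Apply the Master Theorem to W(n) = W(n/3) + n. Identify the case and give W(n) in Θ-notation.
Master Theorem template: W(n) = a·W(n/b) + f(n).
Here: a=1, b=3, f(n)=n
Compute log_b(a) = log_3(1) = 0.
f(n) = n = Ω(n^(0+ε)) with ε = 1, and the regularity condition holds (a·f(n/b) = (a/b^1)·f(n) with a/b^1 = 3^-1 < 1). Case 3: W(n) = Θ(f(n)) = Θ(n).

Case 3: W(n) = Θ(n)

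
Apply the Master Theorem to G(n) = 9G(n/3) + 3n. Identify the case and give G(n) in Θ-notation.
Master Theorem template: G(n) = a·G(n/b) + f(n).
Here: a=9, b=3, f(n)=3n
Compute log_b(a) = log_3(9) = 2.
f(n) = 3n = O(n^(2-ε)) with ε = 1. Case 1: G(n) = Θ(n^log_b(a)) = Θ(n^2).

Case 1: G(n) = Θ(n^2)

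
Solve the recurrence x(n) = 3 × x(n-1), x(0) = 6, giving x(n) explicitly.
Recurrence: x(n) = 3 × x(n-1), initial: x(0) = 6.
Each term is 3 times the previous, so this is geometric with ratio 3. After n steps: x(n) = x(0)·3ⁿ = 6·3ⁿ.

x(n) = 6·3ⁿ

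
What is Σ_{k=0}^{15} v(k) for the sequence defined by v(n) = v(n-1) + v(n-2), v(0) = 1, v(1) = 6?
Computing the sequence terms: 1, 6, 7, 13, 20, 33, 53, 86, 139, 225, 364, 589, 953, 1542, 2495, 4037
Adding these values together:

10563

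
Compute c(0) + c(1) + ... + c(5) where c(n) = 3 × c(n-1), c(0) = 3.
Computing the sequence terms: 3, 9, 27, 81, 243, 729
Adding these values together:

1092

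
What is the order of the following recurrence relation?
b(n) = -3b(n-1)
The order is the largest lag k for which b(n-k) appears. Here the deepest term is b(n-1), so the order is 1.

Order 1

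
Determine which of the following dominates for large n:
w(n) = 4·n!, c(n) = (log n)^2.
Comparing growth rates:
Growth-rate hierarchy: log n ≺ any polynomial ≺ any exponential cⁿ (c>1) ≺ n! ≺ nⁿ.
factorial dominates polylogarithmic (log n)^2 asymptotically.

w(n) grows faster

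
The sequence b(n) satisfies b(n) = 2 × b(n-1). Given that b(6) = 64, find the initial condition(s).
In general b(n) = 2ⁿ · b(0). At n = 6: b(0) = b(6) / 2^6 = 64 / 64 = 1.

b(0) = 1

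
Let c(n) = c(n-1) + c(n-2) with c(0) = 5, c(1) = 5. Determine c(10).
Computing the sequence terms:
5, 5, 10, 15, 25, 40, 65, 105, 170, 275, 445

445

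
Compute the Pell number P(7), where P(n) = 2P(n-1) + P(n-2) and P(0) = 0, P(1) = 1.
Computing the sequence terms:
0, 1, 2, 5, 12, 29, 70, 169

169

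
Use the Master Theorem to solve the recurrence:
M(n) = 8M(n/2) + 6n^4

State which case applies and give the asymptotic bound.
Master Theorem template: M(n) = a·M(n/b) + f(n).
Here: a=8, b=2, f(n)=6n^4
Compute log_b(a) = log_2(8) = 3.
f(n) = 6n^4 = Ω(n^(3+ε)) with ε = 1, and the regularity condition holds (a·f(n/b) = (a/b^4)·f(n) with a/b^4 = 2^-1 < 1). Case 3: M(n) = Θ(f(n)) = Θ(n^4).

Case 3: M(n) = Θ(n^4)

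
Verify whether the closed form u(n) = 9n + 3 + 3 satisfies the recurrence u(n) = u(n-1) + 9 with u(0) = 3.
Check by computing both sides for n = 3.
From the recurrence with u(0) = 3:
  u(0) = 3, u(1) = 12, u(2) = 21, u(3) = 30
  so the recurrence gives u(3) = 30.
From the proposed closed form u(n) = 9n + 3 + 3:
  u(3) = 33.
The recurrence gives 30 but the closed form gives 33, so the closed form does not satisfy the recurrence.

No, the closed form is incorrect.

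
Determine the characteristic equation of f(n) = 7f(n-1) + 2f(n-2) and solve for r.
Substitute f(n) = rⁿ and divide through by rⁿ⁻²: r² - 7r - 2 = 0
Discriminant: 7² + 4·2 = 57, not a perfect square, so by the quadratic formula r = (7 ± √57)/2.
General solution: f(n) = A·r₁ⁿ + B·r₂ⁿ where r₁,r₂ = (7 ± √57)/2

Characteristic: r² - 7r - 2 = 0, Roots: r = (7 ± √57)/2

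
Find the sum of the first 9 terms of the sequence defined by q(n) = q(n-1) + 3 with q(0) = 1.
Computing the sequence terms: 1, 4, 7, 10, 13, 16, 19, 22, 25
Adding these values together:

117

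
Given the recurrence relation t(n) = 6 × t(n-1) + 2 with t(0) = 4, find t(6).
Computing step by step:
t(0) = 4
t(1) = 6 × 4 + 2 = 26
t(2) = 6 × 26 + 2 = 158
t(3) = 6 × 158 + 2 = 950
t(4) = 6 × 950 + 2 = 5702
t(5) = 6 × 5702 + 2 = 34214
t(6) = 6 × 34214 + 2 = 205286

205286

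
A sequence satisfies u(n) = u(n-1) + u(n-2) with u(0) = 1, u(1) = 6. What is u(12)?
Computing the sequence terms:
1, 6, 7, 13, 20, 33, 53, 86, 139, 225, 364, 589, 953

953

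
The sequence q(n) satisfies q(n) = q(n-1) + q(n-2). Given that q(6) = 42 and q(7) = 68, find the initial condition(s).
Work backwards using q(k) = q(k+2) - q(k+1):
q(5) = q(7) - q(6) = 68 - 42 = 26
q(4) = q(6) - q(5) = 42 - 26 = 16
q(3) = q(5) - q(4) = 26 - 16 = 10
q(2) = q(4) - q(3) = 16 - 10 = 6
q(1) = q(3) - q(2) = 10 - 6 = 4
q(0) = q(2) - q(1) = 6 - 4 = 2

q(0) = 2, q(1) = 4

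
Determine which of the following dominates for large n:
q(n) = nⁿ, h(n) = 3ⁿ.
Comparing growth rates:
Growth-rate hierarchy: log n ≺ any polynomial ≺ any exponential cⁿ (c>1) ≺ n! ≺ nⁿ.
super-exponential nⁿ dominates exponential base 3 asymptotically.

q(n) grows faster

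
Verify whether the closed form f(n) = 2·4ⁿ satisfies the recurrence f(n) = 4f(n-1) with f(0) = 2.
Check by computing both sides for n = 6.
From the recurrence with f(0) = 2:
  f(0) = 2, f(1) = 8, f(2) = 32, f(3) = 128, f(4) = 512, f(5) = 2048, f(6) = 8192
  so the recurrence gives f(6) = 8192.
From the proposed closed form f(n) = 2·4ⁿ:
  f(6) = 8192.
Both sides give 8192 at n = 6, and the initial condition(s) match, so the closed form is consistent.

Yes, the closed form is correct.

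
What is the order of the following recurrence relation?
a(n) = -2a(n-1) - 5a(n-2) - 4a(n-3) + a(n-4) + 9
The order is the largest lag k for which a(n-k) appears. Here the deepest term is a(n-4) (the 9 term is non-homogeneous and does not affect the order), so the order is 4.

Order 4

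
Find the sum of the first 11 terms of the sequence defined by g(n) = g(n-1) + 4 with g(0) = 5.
Computing the sequence terms: 5, 9, 13, 17, 21, 25, 29, 33, 37, 41, 45
Adding these values together:

275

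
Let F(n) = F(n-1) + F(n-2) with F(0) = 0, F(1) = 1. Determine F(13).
Computing the sequence terms:
0, 1, 1, 2, 3, 5, 8, 13, 21, 34, 55, 89, 144, 233

233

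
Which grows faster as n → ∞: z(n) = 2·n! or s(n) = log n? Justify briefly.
Comparing growth rates:
Growth-rate hierarchy: log n ≺ any polynomial ≺ any exponential cⁿ (c>1) ≺ n! ≺ nⁿ.
factorial dominates logarithmic asymptotically.

z(n) grows faster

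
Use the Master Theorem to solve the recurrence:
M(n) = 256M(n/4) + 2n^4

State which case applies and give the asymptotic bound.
Master Theorem template: M(n) = a·M(n/b) + f(n).
Here: a=256, b=4, f(n)=2n^4
Compute log_b(a) = log_4(256) = 4.
f(n) = 2n^4 = Θ(n^4). Case 2: M(n) = Θ(n^4 log n).

Case 2: M(n) = Θ(n^4 log n)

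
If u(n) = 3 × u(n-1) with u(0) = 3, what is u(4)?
Computing step by step:
u(0) = 3
u(1) = 3 × 3 = 9
u(2) = 3 × 9 = 27
u(3) = 3 × 27 = 81
u(4) = 3 × 81 = 243

243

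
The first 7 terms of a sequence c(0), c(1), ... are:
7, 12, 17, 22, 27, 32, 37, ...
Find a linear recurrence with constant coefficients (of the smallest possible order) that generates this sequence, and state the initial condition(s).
Look for the lowest-order linear relation among consecutive terms.
Observation: consecutive differences are constant (= 5).
Check at n=2: 1·12 + 5 = 17. ✓

c(n) = c(n-1) + 5, c(0) = 7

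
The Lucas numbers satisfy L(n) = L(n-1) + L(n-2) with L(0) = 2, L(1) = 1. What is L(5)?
Computing the sequence terms:
2, 1, 3, 4, 7, 11

11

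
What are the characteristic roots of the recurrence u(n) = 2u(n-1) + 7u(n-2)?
Substitute u(n) = rⁿ and divide through by rⁿ⁻²: r² - 2r - 7 = 0
Discriminant: 2² + 4·7 = 32, not a perfect square, so by the quadratic formula r = (2 ± √32)/2.
General solution: u(n) = A·r₁ⁿ + B·r₂ⁿ where r₁,r₂ = (2 ± √32)/2

Characteristic: r² - 2r - 7 = 0, Roots: r = (2 ± √32)/2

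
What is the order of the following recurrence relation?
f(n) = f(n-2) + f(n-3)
The order is the largest lag k for which f(n-k) appears. Here the deepest term is f(n-3), so the order is 3.

Order 3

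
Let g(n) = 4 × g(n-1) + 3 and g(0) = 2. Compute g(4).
Computing step by step:
g(0) = 2
g(1) = 4 × 2 + 3 = 11
g(2) = 4 × 11 + 3 = 47
g(3) = 4 × 47 + 3 = 191
g(4) = 4 × 191 + 3 = 767

767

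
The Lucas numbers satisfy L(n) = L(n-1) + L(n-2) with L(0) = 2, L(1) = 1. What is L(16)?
Computing the sequence terms:
2, 1, 3, 4, 7, 11, 18, 29, 47, 76, 123, 199, 322, 521, 843, 1364, 2207

2207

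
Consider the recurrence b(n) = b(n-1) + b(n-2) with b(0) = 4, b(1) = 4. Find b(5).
Computing the sequence terms:
4, 4, 8, 12, 20, 32

32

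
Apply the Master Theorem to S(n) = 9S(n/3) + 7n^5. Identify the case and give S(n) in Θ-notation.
Master Theorem template: S(n) = a·S(n/b) + f(n).
Here: a=9, b=3, f(n)=7n^5
Compute log_b(a) = log_3(9) = 2.
f(n) = 7n^5 = Ω(n^(2+ε)) with ε = 3, and the regularity condition holds (a·f(n/b) = (a/b^5)·f(n) with a/b^5 = 3^-3 < 1). Case 3: S(n) = Θ(f(n)) = Θ(n^5).

Case 3: S(n) = Θ(n^5)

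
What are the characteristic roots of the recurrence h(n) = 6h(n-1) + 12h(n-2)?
Substitute h(n) = rⁿ and divide through by rⁿ⁻²: r² - 6r - 12 = 0
Discriminant: 6² + 4·12 = 84, not a perfect square, so by the quadratic formula r = (6 ± √84)/2.
General solution: h(n) = A·r₁ⁿ + B·r₂ⁿ where r₁,r₂ = (6 ± √84)/2

Characteristic: r² - 6r - 12 = 0, Roots: r = (6 ± √84)/2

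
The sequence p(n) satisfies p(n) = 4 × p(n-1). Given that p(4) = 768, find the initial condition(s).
In general p(n) = 4ⁿ · p(0). At n = 4: p(0) = p(4) / 4^4 = 768 / 256 = 3.

p(0) = 3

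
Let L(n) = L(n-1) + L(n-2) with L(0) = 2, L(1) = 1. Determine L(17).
Computing the sequence terms:
2, 1, 3, 4, 7, 11, 18, 29, 47, 76, 123, 199, 322, 521, 843, 1364, 2207, 3571

3571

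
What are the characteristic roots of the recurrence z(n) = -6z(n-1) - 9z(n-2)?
Substitute z(n) = rⁿ and divide through by rⁿ⁻²: r² + 6r + 9 = 0
Factor: (r + 3)² = 0, so r = -3 (double root).
General solution: z(n) = (A + Bn)·(-3)ⁿ

Characteristic: r² + 6r + 9 = 0, Roots: r = -3 (double root)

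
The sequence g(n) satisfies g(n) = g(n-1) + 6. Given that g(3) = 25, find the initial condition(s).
g(3) = g(0) + 3·6, so g(0) = 25 - 18 = 7.

g(0) = 7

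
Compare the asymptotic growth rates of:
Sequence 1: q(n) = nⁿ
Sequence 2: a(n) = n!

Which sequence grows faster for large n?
Comparing growth rates:
Growth-rate hierarchy: log n ≺ any polynomial ≺ any exponential cⁿ (c>1) ≺ n! ≺ nⁿ.
super-exponential nⁿ dominates factorial asymptotically.

q(n) grows faster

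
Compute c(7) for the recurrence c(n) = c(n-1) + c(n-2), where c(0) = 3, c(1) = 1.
Computing the sequence terms:
3, 1, 4, 5, 9, 14, 23, 37

37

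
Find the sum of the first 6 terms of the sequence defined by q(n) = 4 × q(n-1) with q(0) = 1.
Computing the sequence terms: 1, 4, 16, 64, 256, 1024
Adding these values together:

1365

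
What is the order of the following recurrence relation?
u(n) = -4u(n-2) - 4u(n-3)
The order is the largest lag k for which u(n-k) appears. Here the deepest term is u(n-3), so the order is 3.

Order 3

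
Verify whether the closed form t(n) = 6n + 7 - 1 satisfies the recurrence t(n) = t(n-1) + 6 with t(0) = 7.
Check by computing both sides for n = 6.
From the recurrence with t(0) = 7:
  t(0) = 7, t(1) = 13, t(2) = 19, t(3) = 25, t(4) = 31, t(5) = 37, t(6) = 43
  so the recurrence gives t(6) = 43.
From the proposed closed form t(n) = 6n + 7 - 1:
  t(6) = 42.
The recurrence gives 43 but the closed form gives 42, so the closed form does not satisfy the recurrence.

No, the closed form is incorrect.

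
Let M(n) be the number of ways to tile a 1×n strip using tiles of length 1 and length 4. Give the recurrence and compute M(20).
Condition on the last tile: it has length 1 (leaving a 1×(n-1) strip) or length 4 (leaving a 1×(n-4) strip), so M(n) = M(n-1) + M(n-4) (order-4 linear recurrence).
For 0 ≤ i < 4 only unit tiles fit, so M(i) = 1.
Iterating the recurrence: M(4) = 2, M(5) = 3, M(6) = 4, M(7) = 5, M(8) = 7, M(9) = 10, M(10) = 14, M(11) = 19, M(12) = 26, M(13) = 36, M(14) = 50, M(15) = 69, M(16) = 95, M(17) = 131, M(18) = 181, M(19) = 250, M(20) = 345.

M(n) = M(n-1) + M(n-4), with M(i) = 1 for 0 ≤ i < 4; M(20) = 345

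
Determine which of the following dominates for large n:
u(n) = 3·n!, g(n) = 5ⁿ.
Comparing growth rates:
Growth-rate hierarchy: log n ≺ any polynomial ≺ any exponential cⁿ (c>1) ≺ n! ≺ nⁿ.
factorial dominates exponential base 5 asymptotically.

u(n) grows faster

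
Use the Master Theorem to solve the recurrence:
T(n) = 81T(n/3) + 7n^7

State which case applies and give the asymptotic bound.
Master Theorem template: T(n) = a·T(n/b) + f(n).
Here: a=81, b=3, f(n)=7n^7
Compute log_b(a) = log_3(81) = 4.
f(n) = 7n^7 = Ω(n^(4+ε)) with ε = 3, and the regularity condition holds (a·f(n/b) = (a/b^7)·f(n) with a/b^7 = 3^-3 < 1). Case 3: T(n) = Θ(f(n)) = Θ(n^7).

Case 3: T(n) = Θ(n^7)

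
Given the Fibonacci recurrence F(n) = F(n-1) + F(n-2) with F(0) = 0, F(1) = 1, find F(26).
Computing the sequence terms:
0, 1, 1, 2, 3, 5, 8, 13, 21, 34, 55, 89, 144, 233, 377, 610, 987, 1597, 2584, 4181, 6765, 10946, 17711, 28657, 46368, 75025, 121393

121393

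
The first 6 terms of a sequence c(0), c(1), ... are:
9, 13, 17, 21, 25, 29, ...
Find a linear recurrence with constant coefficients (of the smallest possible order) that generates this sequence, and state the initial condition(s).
Look for the lowest-order linear relation among consecutive terms.
Observation: consecutive differences are constant (= 4).
Check at n=2: 1·13 + 4 = 17. ✓

c(n) = c(n-1) + 4, c(0) = 9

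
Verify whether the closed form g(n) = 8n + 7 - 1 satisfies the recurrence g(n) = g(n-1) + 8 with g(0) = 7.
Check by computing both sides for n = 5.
From the recurrence with g(0) = 7:
  g(0) = 7, g(1) = 15, g(2) = 23, g(3) = 31, g(4) = 39, g(5) = 47
  so the recurrence gives g(5) = 47.
From the proposed closed form g(n) = 8n + 7 - 1:
  g(5) = 46.
The recurrence gives 47 but the closed form gives 46, so the closed form does not satisfy the recurrence.

No, the closed form is incorrect.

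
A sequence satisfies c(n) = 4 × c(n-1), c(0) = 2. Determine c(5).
Computing step by step:
c(0) = 2
c(1) = 4 × 2 = 8
c(2) = 4 × 8 = 32
c(3) = 4 × 32 = 128
c(4) = 4 × 128 = 512
c(5) = 4 × 512 = 2048

2048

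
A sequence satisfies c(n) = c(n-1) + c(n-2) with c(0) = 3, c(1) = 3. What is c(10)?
Computing the sequence terms:
3, 3, 6, 9, 15, 24, 39, 63, 102, 165, 267

267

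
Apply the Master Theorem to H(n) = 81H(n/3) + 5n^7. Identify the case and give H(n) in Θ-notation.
Master Theorem template: H(n) = a·H(n/b) + f(n).
Here: a=81, b=3, f(n)=5n^7
Compute log_b(a) = log_3(81) = 4.
f(n) = 5n^7 = Ω(n^(4+ε)) with ε = 3, and the regularity condition holds (a·f(n/b) = (a/b^7)·f(n) with a/b^7 = 3^-3 < 1). Case 3: H(n) = Θ(f(n)) = Θ(n^7).

Case 3: H(n) = Θ(n^7)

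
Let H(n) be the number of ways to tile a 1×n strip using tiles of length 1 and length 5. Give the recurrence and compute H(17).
Condition on the last tile: it has length 1 (leaving a 1×(n-1) strip) or length 5 (leaving a 1×(n-5) strip), so H(n) = H(n-1) + H(n-5) (order-5 linear recurrence).
For 0 ≤ i < 5 only unit tiles fit, so H(i) = 1.
Iterating the recurrence: H(5) = 2, H(6) = 3, H(7) = 4, H(8) = 5, H(9) = 6, H(10) = 8, H(11) = 11, H(12) = 15, H(13) = 20, H(14) = 26, H(15) = 34, H(16) = 45, H(17) = 60.

H(n) = H(n-1) + H(n-5), with H(i) = 1 for 0 ≤ i < 5; H(17) = 60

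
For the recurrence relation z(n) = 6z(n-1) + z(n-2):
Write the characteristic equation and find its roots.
Substitute z(n) = rⁿ and divide through by rⁿ⁻²: r² - 6r - 1 = 0
Discriminant: 6² + 4·1 = 40, not a perfect square, so by the quadratic formula r = (6 ± √40)/2.
General solution: z(n) = A·r₁ⁿ + B·r₂ⁿ where r₁,r₂ = (6 ± √40)/2

Characteristic: r² - 6r - 1 = 0, Roots: r = (6 ± √40)/2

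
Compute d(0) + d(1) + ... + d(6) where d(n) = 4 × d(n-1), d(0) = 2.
Computing the sequence terms: 2, 8, 32, 128, 512, 2048, 8192
Adding these values together:

10922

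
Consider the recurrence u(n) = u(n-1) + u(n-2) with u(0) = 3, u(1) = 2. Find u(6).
Computing the sequence terms:
3, 2, 5, 7, 12, 19, 31

31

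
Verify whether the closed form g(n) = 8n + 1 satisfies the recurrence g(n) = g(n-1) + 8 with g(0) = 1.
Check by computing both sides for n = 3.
From the recurrence with g(0) = 1:
  g(0) = 1, g(1) = 9, g(2) = 17, g(3) = 25
  so the recurrence gives g(3) = 25.
From the proposed closed form g(n) = 8n + 1:
  g(3) = 25.
Both sides give 25 at n = 3, and the initial condition(s) match, so the closed form is consistent.

Yes, the closed form is correct.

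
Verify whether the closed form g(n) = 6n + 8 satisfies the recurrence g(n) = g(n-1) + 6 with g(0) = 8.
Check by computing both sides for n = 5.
From the recurrence with g(0) = 8:
  g(0) = 8, g(1) = 14, g(2) = 20, g(3) = 26, g(4) = 32, g(5) = 38
  so the recurrence gives g(5) = 38.
From the proposed closed form g(n) = 6n + 8:
  g(5) = 38.
Both sides give 38 at n = 5, and the initial condition(s) match, so the closed form is consistent.

Yes, the closed form is correct.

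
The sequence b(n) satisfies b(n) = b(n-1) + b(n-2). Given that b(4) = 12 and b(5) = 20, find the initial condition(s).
Work backwards using b(k) = b(k+2) - b(k+1):
b(3) = b(5) - b(4) = 20 - 12 = 8
b(2) = b(4) - b(3) = 12 - 8 = 4
b(1) = b(3) - b(2) = 8 - 4 = 4
b(0) = b(2) - b(1) = 4 - 4 = 0

b(0) = 0, b(1) = 4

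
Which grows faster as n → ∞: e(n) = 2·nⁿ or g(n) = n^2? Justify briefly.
Comparing growth rates:
Growth-rate hierarchy: log n ≺ any polynomial ≺ any exponential cⁿ (c>1) ≺ n! ≺ nⁿ.
super-exponential nⁿ dominates polynomial degree 2 asymptotically.

e(n) grows faster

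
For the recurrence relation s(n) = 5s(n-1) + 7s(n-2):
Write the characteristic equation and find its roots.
Substitute s(n) = rⁿ and divide through by rⁿ⁻²: r² - 5r - 7 = 0
Discriminant: 5² + 4·7 = 53, not a perfect square, so by the quadratic formula r = (5 ± √53)/2.
General solution: s(n) = A·r₁ⁿ + B·r₂ⁿ where r₁,r₂ = (5 ± √53)/2

Characteristic: r² - 5r - 7 = 0, Roots: r = (5 ± √53)/2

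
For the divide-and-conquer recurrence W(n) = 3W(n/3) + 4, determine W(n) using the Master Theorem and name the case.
Master Theorem template: W(n) = a·W(n/b) + f(n).
Here: a=3, b=3, f(n)=4
Compute log_b(a) = log_3(3) = 1.
f(n) = 4 = O(n^(1-ε)) with ε = 1. Case 1: W(n) = Θ(n^log_b(a)) = Θ(n).

Case 1: W(n) = Θ(n)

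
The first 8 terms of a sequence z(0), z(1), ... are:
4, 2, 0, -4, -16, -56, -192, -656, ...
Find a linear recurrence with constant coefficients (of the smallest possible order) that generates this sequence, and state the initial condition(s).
Look for the lowest-order linear relation among consecutive terms.
Observation: z(n) - 4·z(n-1) - (-2)·z(n-2) = 0 holds for the shown terms, and no order-1 relation z(n) = α·z(n-1) + β fits.
Check at n=3: 4·0 + (-2)·2 = -4. ✓

z(n) = 4z(n-1) - 2z(n-2), z(0) = 4, z(1) = 2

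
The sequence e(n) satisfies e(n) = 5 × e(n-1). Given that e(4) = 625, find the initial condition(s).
In general e(n) = 5ⁿ · e(0). At n = 4: e(0) = e(4) / 5^4 = 625 / 625 = 1.

e(0) = 1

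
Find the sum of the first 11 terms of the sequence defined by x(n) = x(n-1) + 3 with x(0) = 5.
Computing the sequence terms: 5, 8, 11, 14, 17, 20, 23, 26, 29, 32, 35
Adding these values together:

220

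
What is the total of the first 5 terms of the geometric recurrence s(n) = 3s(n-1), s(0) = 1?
Computing the sequence terms: 1, 3, 9, 27, 81
Adding these values together:

121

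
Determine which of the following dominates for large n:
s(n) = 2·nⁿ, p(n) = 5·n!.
Comparing growth rates:
Growth-rate hierarchy: log n ≺ any polynomial ≺ any exponential cⁿ (c>1) ≺ n! ≺ nⁿ.
super-exponential nⁿ dominates factorial asymptotically.

s(n) grows faster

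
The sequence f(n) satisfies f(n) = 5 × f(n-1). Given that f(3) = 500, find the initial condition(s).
In general f(n) = 5ⁿ · f(0). At n = 3: f(0) = f(3) / 5^3 = 500 / 125 = 4.

f(0) = 4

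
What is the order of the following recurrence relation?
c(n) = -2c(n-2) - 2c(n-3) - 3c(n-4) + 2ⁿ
The order is the largest lag k for which c(n-k) appears. Here the deepest term is c(n-4) (the 2ⁿ term is non-homogeneous and does not affect the order), so the order is 4.

Order 4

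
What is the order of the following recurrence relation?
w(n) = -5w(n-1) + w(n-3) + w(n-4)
The order is the largest lag k for which w(n-k) appears. Here the deepest term is w(n-4), so the order is 4.

Order 4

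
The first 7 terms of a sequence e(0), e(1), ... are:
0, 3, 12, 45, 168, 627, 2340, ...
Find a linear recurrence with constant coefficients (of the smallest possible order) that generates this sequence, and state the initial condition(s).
Look for the lowest-order linear relation among consecutive terms.
Observation: e(n) - 4·e(n-1) - (-1)·e(n-2) = 0 holds for the shown terms, and no order-1 relation e(n) = α·e(n-1) + β fits.
Check at n=3: 4·12 + (-1)·3 = 45. ✓

e(n) = 4e(n-1) - e(n-2), e(0) = 0, e(1) = 3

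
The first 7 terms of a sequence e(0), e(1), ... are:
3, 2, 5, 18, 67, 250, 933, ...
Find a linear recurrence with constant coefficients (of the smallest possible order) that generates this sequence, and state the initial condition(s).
Look for the lowest-order linear relation among consecutive terms.
Observation: e(n) - 4·e(n-1) - (-1)·e(n-2) = 0 holds for the shown terms, and no order-1 relation e(n) = α·e(n-1) + β fits.
Check at n=3: 4·5 + (-1)·2 = 18. ✓

e(n) = 4e(n-1) - e(n-2), e(0) = 3, e(1) = 2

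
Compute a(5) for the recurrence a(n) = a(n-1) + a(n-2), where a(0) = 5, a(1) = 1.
Computing the sequence terms:
5, 1, 6, 7, 13, 20

20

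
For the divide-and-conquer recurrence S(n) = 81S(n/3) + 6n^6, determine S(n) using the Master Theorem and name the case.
Master Theorem template: S(n) = a·S(n/b) + f(n).
Here: a=81, b=3, f(n)=6n^6
Compute log_b(a) = log_3(81) = 4.
f(n) = 6n^6 = Ω(n^(4+ε)) with ε = 2, and the regularity condition holds (a·f(n/b) = (a/b^6)·f(n) with a/b^6 = 3^-2 < 1). Case 3: S(n) = Θ(f(n)) = Θ(n^6).

Case 3: S(n) = Θ(n^6)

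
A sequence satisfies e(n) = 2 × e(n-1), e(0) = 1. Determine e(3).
Computing step by step:
e(0) = 1
e(1) = 2 × 1 = 2
e(2) = 2 × 2 = 4
e(3) = 2 × 4 = 8

8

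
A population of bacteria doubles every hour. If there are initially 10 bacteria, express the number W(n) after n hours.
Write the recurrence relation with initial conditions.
Each hour multiplies the count by 2, so the count after n hours depends only on the count after n-1 hours: W(n) = 2 × W(n-1). The starting count gives W(0) = 10.
Unrolling n times gives the closed form W(n) = 10 × 2ⁿ.

W(n) = 2 × W(n-1), W(0) = 10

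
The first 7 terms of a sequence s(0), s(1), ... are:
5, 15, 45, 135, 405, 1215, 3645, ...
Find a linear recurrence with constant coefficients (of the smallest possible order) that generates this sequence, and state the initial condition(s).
Look for the lowest-order linear relation among consecutive terms.
Observation: each term is 3× the previous.
Check at n=2: 3·15 = 45. ✓

s(n) = 3 × s(n-1), s(0) = 5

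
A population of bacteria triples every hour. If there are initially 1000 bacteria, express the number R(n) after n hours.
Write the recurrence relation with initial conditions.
Each hour multiplies the count by 3, so the count after n hours depends only on the count after n-1 hours: R(n) = 3 × R(n-1). The starting count gives R(0) = 1000.
Unrolling n times gives the closed form R(n) = 1000 × 3ⁿ.

R(n) = 3 × R(n-1), R(0) = 1000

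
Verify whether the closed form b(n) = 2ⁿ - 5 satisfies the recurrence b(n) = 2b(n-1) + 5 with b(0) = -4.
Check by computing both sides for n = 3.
From the recurrence with b(0) = -4:
  b(0) = -4, b(1) = -3, b(2) = -1, b(3) = 3
  so the recurrence gives b(3) = 3.
From the proposed closed form b(n) = 2ⁿ - 5:
  b(3) = 3.
Both sides give 3 at n = 3, and the initial condition(s) match, so the closed form is consistent.

Yes, the closed form is correct.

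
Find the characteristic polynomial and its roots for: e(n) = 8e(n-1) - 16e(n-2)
Substitute e(n) = rⁿ and divide through by rⁿ⁻²: r² - 8r + 16 = 0
Factor: (r - 4)² = 0, so r = 4 (double root).
General solution: e(n) = (A + Bn)·4ⁿ

Characteristic: r² - 8r + 16 = 0, Roots: r = 4 (double root)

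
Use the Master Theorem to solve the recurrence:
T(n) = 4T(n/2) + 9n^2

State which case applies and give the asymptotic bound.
Master Theorem template: T(n) = a·T(n/b) + f(n).
Here: a=4, b=2, f(n)=9n^2
Compute log_b(a) = log_2(4) = 2.
f(n) = 9n^2 = Θ(n^2). Case 2: T(n) = Θ(n^2 log n).

Case 2: T(n) = Θ(n^2 log n)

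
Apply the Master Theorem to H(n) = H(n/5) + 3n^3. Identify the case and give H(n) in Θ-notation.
Master Theorem template: H(n) = a·H(n/b) + f(n).
Here: a=1, b=5, f(n)=3n^3
Compute log_b(a) = log_5(1) = 0.
f(n) = 3n^3 = Ω(n^(0+ε)) with ε = 3, and the regularity condition holds (a·f(n/b) = (a/b^3)·f(n) with a/b^3 = 5^-3 < 1). Case 3: H(n) = Θ(f(n)) = Θ(n^3).

Case 3: H(n) = Θ(n^3)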